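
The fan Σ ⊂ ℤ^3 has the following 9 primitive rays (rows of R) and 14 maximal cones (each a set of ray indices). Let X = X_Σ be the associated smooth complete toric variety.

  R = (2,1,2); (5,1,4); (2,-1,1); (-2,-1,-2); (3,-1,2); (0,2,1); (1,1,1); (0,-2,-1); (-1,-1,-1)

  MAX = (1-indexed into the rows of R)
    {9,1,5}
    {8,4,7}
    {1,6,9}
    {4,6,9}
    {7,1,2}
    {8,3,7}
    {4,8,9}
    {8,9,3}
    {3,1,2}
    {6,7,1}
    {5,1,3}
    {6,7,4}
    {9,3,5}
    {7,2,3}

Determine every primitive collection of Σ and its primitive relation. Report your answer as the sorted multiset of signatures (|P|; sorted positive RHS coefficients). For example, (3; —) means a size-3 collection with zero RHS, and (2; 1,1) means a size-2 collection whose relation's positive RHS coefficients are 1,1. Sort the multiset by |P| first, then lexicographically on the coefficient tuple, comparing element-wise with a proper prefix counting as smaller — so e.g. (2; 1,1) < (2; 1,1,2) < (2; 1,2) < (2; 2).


Minimal non-faces — 17 found among 9 rays, 14 max cones:

  P = {1,4}:  v_{1} + v_{4} = 0  ⟹  sig = (2; —)
  P = {6,8}:  v_{6} + v_{8} = 0  ⟹  sig = (2; —)
  P = {7,9}:  v_{7} + v_{9} = 0  ⟹  sig = (2; —)
  P = {1,8}:  v_{1} + v_{8} = v_{3}  ⟹  sig = (2; 1)
  P = {3,4}:  v_{3} + v_{4} = v_{8}  ⟹  sig = (2; 1)
  P = {3,6}:  v_{3} + v_{6} = v_{1}  ⟹  sig = (2; 1)
  P = {2,4}:  v_{2} + v_{4} = v_{3} + v_{7}  ⟹  sig = (2; 1,1)
  P = {2,9}:  v_{2} + v_{9} = v_{1} + v_{3}  ⟹  sig = (2; 1,1)
  P = {4,5}:  v_{4} + v_{5} = v_{3} + v_{9}  ⟹  sig = (2; 1,1)
  P = {5,7}:  v_{5} + v_{7} = v_{1} + v_{3}  ⟹  sig = (2; 1,1)
  P = {2,6}:  v_{2} + v_{6} = 2·v_{1} + v_{7}  ⟹  sig = (2; 1,2)
  P = {2,8}:  v_{2} + v_{8} = 2·v_{3} + v_{7}  ⟹  sig = (2; 1,2)
  P = {5,6}:  v_{5} + v_{6} = 2·v_{1} + v_{9}  ⟹  sig = (2; 1,2)
  P = {5,8}:  v_{5} + v_{8} = 2·v_{3} + v_{9}  ⟹  sig = (2; 1,2)
  P = {2,5}:  v_{2} + v_{5} = 2·v_{1} + 2·v_{3}  ⟹  sig = (2; 2,2)
  P = {1,3,7}:  v_{1} + v_{3} + v_{7} = v_{2}  ⟹  sig = (3; 1)
  P = {1,3,9}:  v_{1} + v_{3} + v_{9} = v_{5}  ⟹  sig = (3; 1)

Signatures (|P|; sorted positive RHS coefficients), sorted:
[(2; —), (2; —), (2; —), (2; 1), (2; 1), (2; 1), (2; 1,1), (2; 1,1), (2; 1,1), (2; 1,1), (2; 1,2), (2; 1,2), (2; 1,2), (2; 1,2), (2; 2,2), (3; 1), (3; 1)]


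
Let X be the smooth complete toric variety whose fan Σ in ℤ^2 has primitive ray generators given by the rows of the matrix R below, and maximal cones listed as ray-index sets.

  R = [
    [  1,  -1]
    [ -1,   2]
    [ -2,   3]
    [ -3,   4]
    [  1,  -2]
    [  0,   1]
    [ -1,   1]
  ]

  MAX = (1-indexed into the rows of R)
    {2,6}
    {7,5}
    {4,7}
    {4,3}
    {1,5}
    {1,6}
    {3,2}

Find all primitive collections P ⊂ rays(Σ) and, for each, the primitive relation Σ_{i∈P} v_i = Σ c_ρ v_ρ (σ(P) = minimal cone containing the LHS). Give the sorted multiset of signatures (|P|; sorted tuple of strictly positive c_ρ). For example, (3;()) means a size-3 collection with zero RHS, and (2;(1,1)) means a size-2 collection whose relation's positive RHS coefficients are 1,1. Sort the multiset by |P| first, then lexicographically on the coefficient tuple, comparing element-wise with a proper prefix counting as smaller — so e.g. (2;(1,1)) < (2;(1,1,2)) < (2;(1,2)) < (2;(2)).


Σ has 14 primitive collections:

  {1,7}:  v_{1} + v_{7} = 0 ; sig = (2;())
  {2,5}:  v_{2} + v_{5} = 0 ; sig = (2;())
  {1,2}:  v_{1} + v_{2} = v_{6} ; sig = (2;(1))
  {1,3}:  v_{1} + v_{3} = v_{2} ; sig = (2;(1))
  {1,4}:  v_{1} + v_{4} = v_{3} ; sig = (2;(1))
  {2,7}:  v_{2} + v_{7} = v_{3} ; sig = (2;(1))
  {3,5}:  v_{3} + v_{5} = v_{7} ; sig = (2;(1))
  {3,7}:  v_{3} + v_{7} = v_{4} ; sig = (2;(1))
  {5,6}:  v_{5} + v_{6} = v_{1} ; sig = (2;(1))
  {6,7}:  v_{6} + v_{7} = v_{2} ; sig = (2;(1))
  {4,6}:  v_{4} + v_{6} = v_{2} + v_{3} ; sig = (2;(1,1))
  {2,4}:  v_{2} + v_{4} = 2·v_{3} ; sig = (2;(2))
  {3,6}:  v_{3} + v_{6} = 2·v_{2} ; sig = (2;(2))
  {4,5}:  v_{4} + v_{5} = 2·v_{7} ; sig = (2;(2))

Hence PRS(X_Σ) =
    (2;())
    (2;())
    (2;(1))
    (2;(1))
    (2;(1))
    (2;(1))
    (2;(1))
    (2;(1))
    (2;(1))
    (2;(1))
    (2;(1,1))
    (2;(2))
    (2;(2))
    (2;(2))


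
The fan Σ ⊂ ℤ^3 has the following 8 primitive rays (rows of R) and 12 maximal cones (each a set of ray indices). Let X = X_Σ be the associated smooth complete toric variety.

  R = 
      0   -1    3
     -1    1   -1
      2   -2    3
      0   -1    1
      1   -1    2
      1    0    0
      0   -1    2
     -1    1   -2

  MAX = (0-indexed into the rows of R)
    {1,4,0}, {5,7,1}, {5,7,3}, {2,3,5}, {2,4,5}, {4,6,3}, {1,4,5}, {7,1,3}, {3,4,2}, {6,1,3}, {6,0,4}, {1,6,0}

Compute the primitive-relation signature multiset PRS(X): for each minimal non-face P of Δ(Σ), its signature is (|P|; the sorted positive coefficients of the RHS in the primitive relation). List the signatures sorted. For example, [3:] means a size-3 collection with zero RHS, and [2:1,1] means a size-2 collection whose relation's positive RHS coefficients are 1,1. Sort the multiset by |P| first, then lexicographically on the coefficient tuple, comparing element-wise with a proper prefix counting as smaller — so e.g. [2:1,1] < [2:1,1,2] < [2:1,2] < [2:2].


Δ(Σ) — 8 vertices, 14 min non-faces:

  {4,7}:  v_{4} + v_{7} = 0 ; sig = [2:]
  {1,2}:  v_{1} + v_{2} = v_{4} ; sig = [2:1]
  {5,6}:  v_{5} + v_{6} = v_{4} ; sig = [2:1]
  {0,7}:  v_{0} + v_{7} = v_{1} + v_{6} ; sig = [2:1,1]
  {2,7}:  v_{2} + v_{7} = v_{3} + v_{5} ; sig = [2:1,1]
  {6,7}:  v_{6} + v_{7} = v_{1} + v_{3} ; sig = [2:1,1]
  {0,2}:  v_{0} + v_{2} = 2·v_{4} + v_{6} ; sig = [2:1,2]
  {0,5}:  v_{0} + v_{5} = v_{1} + 2·v_{4} ; sig = [2:1,2]
  {2,6}:  v_{2} + v_{6} = v_{3} + 2·v_{4} ; sig = [2:1,2]
  {0,3}:  v_{0} + v_{3} = 2·v_{6} ; sig = [2:2]
  {1,3,5}:  v_{1} + v_{3} + v_{5} = 0 ; sig = [3:]
  {1,3,4}:  v_{1} + v_{3} + v_{4} = v_{6} ; sig = [3:1]
  {1,4,6}:  v_{1} + v_{4} + v_{6} = v_{0} ; sig = [3:1]
  {3,4,5}:  v_{3} + v_{4} + v_{5} = v_{2} ; sig = [3:1]

Hence PRS(X_Σ) =
[[2:], [2:1], [2:1], [2:1,1], [2:1,1], [2:1,1], [2:1,2], [2:1,2], [2:1,2], [2:2], [3:], [3:1], [3:1], [3:1]]


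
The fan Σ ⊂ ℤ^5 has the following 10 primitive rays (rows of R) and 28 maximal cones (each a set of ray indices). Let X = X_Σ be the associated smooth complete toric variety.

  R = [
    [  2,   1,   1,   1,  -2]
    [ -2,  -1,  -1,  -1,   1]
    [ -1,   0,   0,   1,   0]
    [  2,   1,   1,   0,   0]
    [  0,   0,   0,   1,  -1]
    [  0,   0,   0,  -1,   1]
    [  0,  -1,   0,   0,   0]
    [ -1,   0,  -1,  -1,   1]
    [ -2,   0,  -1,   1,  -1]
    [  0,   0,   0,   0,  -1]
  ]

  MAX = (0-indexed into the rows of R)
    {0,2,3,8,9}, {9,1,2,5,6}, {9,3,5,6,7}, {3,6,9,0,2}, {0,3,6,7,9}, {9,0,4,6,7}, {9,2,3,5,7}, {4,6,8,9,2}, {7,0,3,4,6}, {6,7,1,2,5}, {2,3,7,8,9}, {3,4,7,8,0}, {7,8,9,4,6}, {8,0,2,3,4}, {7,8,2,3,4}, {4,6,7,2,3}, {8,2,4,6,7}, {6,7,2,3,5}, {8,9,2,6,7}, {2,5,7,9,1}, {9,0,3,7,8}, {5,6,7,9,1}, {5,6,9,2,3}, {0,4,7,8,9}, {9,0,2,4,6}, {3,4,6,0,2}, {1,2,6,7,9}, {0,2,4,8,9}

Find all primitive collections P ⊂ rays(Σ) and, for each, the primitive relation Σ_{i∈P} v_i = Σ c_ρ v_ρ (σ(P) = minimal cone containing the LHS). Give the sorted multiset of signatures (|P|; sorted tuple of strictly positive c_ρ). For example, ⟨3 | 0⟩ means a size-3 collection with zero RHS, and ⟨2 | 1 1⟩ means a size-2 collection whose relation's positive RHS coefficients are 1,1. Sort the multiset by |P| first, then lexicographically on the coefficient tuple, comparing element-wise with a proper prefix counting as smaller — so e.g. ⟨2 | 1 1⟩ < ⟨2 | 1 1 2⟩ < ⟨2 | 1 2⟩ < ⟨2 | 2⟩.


14 minimal non-faces of Δ(Σ) (on 10 rays):

  {4,5}:  v_{4} + v_{5} = 0  →  sig = ⟨2 | 0⟩
  {0,1}:  v_{0} + v_{1} = v_{9}  →  sig = ⟨2 | 1⟩
  {1,3}:  v_{1} + v_{3} = v_{5}  →  sig = ⟨2 | 1⟩
  {0,5}:  v_{0} + v_{5} = v_{3} + v_{9}  →  sig = ⟨2 | 1 1⟩
  {5,8}:  v_{5} + v_{8} = v_{2} + v_{7} + v_{9}  →  sig = ⟨2 | 1 1 1⟩
  {1,4}:  v_{1} + v_{4} = v_{2} + v_{6} + v_{7} + v_{9}  →  sig = ⟨2 | 1 1 1 1⟩
  {1,8}:  v_{1} + v_{8} = 2·v_{2} + v_{6} + 2·v_{7} + 2·v_{9}  →  sig = ⟨2 | 1 2 2 2⟩
  {3,4,9}:  v_{3} + v_{4} + v_{9} = v_{0}  →  sig = ⟨3 | 1⟩
  {3,6,8}:  v_{3} + v_{6} + v_{8} = v_{4}  →  sig = ⟨3 | 1⟩
  {0,2,7}:  v_{0} + v_{2} + v_{7} = v_{3} + v_{8}  →  sig = ⟨3 | 1 1⟩
  {0,6,8}:  v_{0} + v_{6} + v_{8} = 2·v_{4} + v_{9}  →  sig = ⟨3 | 1 2⟩
  {2,4,7,9}:  v_{2} + v_{4} + v_{7} + v_{9} = v_{8}  →  sig = ⟨4 | 1⟩
  {2,3,6,7,9}:  v_{2} + v_{3} + v_{6} + v_{7} + v_{9} = 0  →  sig = ⟨5 | 0⟩
  {2,5,6,7,9}:  v_{2} + v_{5} + v_{6} + v_{7} + v_{9} = v_{1}  →  sig = ⟨5 | 1⟩

Signatures (|P|; sorted positive RHS coefficients), sorted:
[⟨2 | 0⟩, ⟨2 | 1⟩, ⟨2 | 1⟩, ⟨2 | 1 1⟩, ⟨2 | 1 1 1⟩, ⟨2 | 1 1 1 1⟩, ⟨2 | 1 2 2 2⟩, ⟨3 | 1⟩, ⟨3 | 1⟩, ⟨3 | 1 1⟩, ⟨3 | 1 2⟩, ⟨4 | 1⟩, ⟨5 | 0⟩, ⟨5 | 1⟩]


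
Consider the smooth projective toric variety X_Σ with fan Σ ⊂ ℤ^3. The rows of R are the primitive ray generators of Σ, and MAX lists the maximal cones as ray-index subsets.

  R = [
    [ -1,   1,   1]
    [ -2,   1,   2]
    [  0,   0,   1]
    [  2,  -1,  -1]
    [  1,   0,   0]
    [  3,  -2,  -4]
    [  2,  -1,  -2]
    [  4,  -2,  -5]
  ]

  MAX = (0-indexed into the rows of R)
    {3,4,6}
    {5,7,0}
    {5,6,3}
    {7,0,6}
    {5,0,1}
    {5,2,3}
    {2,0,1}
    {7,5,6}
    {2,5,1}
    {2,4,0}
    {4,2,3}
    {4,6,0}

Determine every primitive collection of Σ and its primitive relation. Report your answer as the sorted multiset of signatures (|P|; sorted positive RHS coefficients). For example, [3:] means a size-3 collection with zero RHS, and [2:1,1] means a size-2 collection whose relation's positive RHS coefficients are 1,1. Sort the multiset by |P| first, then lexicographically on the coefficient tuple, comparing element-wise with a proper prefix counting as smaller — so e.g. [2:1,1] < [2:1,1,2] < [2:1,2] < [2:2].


12 minimal non-faces of Δ(Σ) (on 8 rays):

  • {1,6}:  v_{1} + v_{6} = 0 ; sig = [2:]
  • {0,3}:  v_{0} + v_{3} = v_{4} ; sig = [2:1]
  • {1,3}:  v_{1} + v_{3} = v_{2} ; sig = [2:1]
  • {2,6}:  v_{2} + v_{6} = v_{3} ; sig = [2:1]
  • {1,4}:  v_{1} + v_{4} = v_{0} + v_{2} ; sig = [2:1,1]
  • {1,7}:  v_{1} + v_{7} = v_{0} + v_{5} ; sig = [2:1,1]
  • {4,7}:  v_{4} + v_{7} = v_{0} + 3·v_{6} ; sig = [2:1,3]
  • {2,7}:  v_{2} + v_{7} = 2·v_{6} ; sig = [2:2]
  • {4,5}:  v_{4} + v_{5} = 2·v_{6} ; sig = [2:2]
  • {3,7}:  v_{3} + v_{7} = 3·v_{6} ; sig = [2:3]
  • {0,2,5}:  v_{0} + v_{2} + v_{5} = v_{6} ; sig = [3:1]
  • {0,5,6}:  v_{0} + v_{5} + v_{6} = v_{7} ; sig = [3:1]

Signatures (|P|; sorted positive RHS coefficients), sorted:
    [2:]
    [2:1]
    [2:1]
    [2:1]
    [2:1,1]
    [2:1,1]
    [2:1,3]
    [2:2]
    [2:2]
    [2:3]
    [3:1]
    [3:1]


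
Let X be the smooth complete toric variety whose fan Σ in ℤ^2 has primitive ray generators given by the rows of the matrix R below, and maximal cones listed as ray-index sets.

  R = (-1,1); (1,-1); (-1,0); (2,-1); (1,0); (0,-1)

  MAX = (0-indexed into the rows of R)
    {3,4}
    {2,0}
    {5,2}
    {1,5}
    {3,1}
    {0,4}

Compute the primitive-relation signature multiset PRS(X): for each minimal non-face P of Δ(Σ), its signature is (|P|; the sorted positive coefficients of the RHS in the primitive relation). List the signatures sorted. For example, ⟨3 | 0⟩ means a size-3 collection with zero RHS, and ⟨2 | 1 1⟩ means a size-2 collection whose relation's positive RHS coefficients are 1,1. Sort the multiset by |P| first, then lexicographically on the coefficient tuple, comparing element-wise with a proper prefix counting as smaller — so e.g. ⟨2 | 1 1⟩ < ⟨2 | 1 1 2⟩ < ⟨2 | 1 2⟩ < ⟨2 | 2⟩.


Σ has 9 primitive collections:

  • {0,1}:  v_{0} + v_{1} = 0 — sig = ⟨2 | 0⟩
  • {2,4}:  v_{2} + v_{4} = 0 — sig = ⟨2 | 0⟩
  • {0,3}:  v_{0} + v_{3} = v_{4} — sig = ⟨2 | 1⟩
  • {0,5}:  v_{0} + v_{5} = v_{2} — sig = ⟨2 | 1⟩
  • {1,2}:  v_{1} + v_{2} = v_{5} — sig = ⟨2 | 1⟩
  • {1,4}:  v_{1} + v_{4} = v_{3} — sig = ⟨2 | 1⟩
  • {2,3}:  v_{2} + v_{3} = v_{1} — sig = ⟨2 | 1⟩
  • {4,5}:  v_{4} + v_{5} = v_{1} — sig = ⟨2 | 1⟩
  • {3,5}:  v_{3} + v_{5} = 2·v_{1} — sig = ⟨2 | 2⟩

so the primitive-relation signature multiset is
    ⟨2 | 0⟩
    ⟨2 | 0⟩
    ⟨2 | 1⟩
    ⟨2 | 1⟩
    ⟨2 | 1⟩
    ⟨2 | 1⟩
    ⟨2 | 1⟩
    ⟨2 | 1⟩
    ⟨2 | 2⟩


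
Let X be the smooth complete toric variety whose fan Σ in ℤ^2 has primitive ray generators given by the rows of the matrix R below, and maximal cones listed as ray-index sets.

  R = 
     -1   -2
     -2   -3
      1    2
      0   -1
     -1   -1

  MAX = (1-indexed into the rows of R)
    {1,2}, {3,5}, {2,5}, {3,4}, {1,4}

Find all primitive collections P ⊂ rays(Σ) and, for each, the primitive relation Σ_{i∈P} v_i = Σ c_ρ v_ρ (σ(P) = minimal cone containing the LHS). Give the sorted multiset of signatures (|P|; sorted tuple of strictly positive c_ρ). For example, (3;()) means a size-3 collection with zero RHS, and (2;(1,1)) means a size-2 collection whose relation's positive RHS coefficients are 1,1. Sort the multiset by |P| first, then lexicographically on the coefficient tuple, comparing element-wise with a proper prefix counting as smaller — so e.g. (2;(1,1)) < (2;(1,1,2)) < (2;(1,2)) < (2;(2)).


Δ(Σ) — 5 vertices, 5 min non-faces:

  {1,3}:  v_{1} + v_{3} = 0  →  sig = (2;())
  {1,5}:  v_{1} + v_{5} = v_{2}  →  sig = (2;(1))
  {2,3}:  v_{2} + v_{3} = v_{5}  →  sig = (2;(1))
  {4,5}:  v_{4} + v_{5} = v_{1}  →  sig = (2;(1))
  {2,4}:  v_{2} + v_{4} = 2·v_{1}  →  sig = (2;(2))

Hence PRS(X_Σ) =
    |P|=2: 5 collections, coeffs (), (1), (1), (1), (2)


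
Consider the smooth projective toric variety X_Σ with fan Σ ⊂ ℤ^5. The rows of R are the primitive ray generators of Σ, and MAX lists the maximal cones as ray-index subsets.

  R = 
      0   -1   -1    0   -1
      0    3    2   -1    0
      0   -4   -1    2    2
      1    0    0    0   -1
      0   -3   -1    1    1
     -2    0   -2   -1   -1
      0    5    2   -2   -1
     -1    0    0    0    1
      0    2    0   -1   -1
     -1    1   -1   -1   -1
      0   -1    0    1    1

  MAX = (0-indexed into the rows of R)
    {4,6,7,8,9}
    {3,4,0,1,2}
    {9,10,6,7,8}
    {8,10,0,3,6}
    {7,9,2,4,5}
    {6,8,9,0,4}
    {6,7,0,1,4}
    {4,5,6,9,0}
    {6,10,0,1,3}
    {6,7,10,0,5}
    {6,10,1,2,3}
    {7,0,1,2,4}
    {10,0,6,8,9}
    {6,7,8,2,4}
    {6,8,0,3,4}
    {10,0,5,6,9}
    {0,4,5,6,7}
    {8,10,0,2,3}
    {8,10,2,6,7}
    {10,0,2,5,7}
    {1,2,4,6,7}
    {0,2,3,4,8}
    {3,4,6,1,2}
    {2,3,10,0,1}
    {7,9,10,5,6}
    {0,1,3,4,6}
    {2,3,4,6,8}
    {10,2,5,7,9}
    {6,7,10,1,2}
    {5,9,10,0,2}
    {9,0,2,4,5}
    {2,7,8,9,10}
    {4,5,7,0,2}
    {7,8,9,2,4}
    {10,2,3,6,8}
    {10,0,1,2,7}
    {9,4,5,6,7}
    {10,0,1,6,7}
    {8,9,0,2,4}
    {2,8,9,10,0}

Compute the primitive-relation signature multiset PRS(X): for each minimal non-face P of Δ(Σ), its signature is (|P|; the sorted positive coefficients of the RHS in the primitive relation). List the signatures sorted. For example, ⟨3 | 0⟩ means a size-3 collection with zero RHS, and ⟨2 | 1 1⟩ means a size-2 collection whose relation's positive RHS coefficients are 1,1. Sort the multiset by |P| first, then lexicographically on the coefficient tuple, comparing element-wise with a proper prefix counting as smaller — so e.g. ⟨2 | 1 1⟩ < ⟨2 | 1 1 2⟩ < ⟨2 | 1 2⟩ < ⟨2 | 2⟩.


Δ(Σ) — 11 vertices, 13 min non-faces:

  P={3,7}:  v_{3} + v_{7} = 0  →  sig = ⟨2 | 0⟩
  P={1,8}:  v_{1} + v_{8} = v_{6}  →  sig = ⟨2 | 1⟩
  P={4,10}:  v_{4} + v_{10} = v_{2}  →  sig = ⟨2 | 1⟩
  P={3,5}:  v_{3} + v_{5} = v_{0} + v_{9}  →  sig = ⟨2 | 1 1⟩
  P={3,9}:  v_{3} + v_{9} = v_{0} + v_{8}  →  sig = ⟨2 | 1 1⟩
  P={1,9}:  v_{1} + v_{9} = v_{0} + v_{6} + v_{7}  →  sig = ⟨2 | 1 1 1⟩
  P={1,5}:  v_{1} + v_{5} = 2·v_{0} + v_{6} + 2·v_{7}  →  sig = ⟨2 | 1 2 2⟩
  P={5,8}:  v_{5} + v_{8} = 2·v_{9}  →  sig = ⟨2 | 2⟩
  P={0,2,6}:  v_{0} + v_{2} + v_{6} = 0  →  sig = ⟨3 | 0⟩
  P={0,7,8}:  v_{0} + v_{7} + v_{8} = v_{9}  →  sig = ⟨3 | 1⟩
  P={0,7,9}:  v_{0} + v_{7} + v_{9} = v_{5}  →  sig = ⟨3 | 1⟩
  P={2,5,6}:  v_{2} + v_{5} + v_{6} = v_{7} + v_{9}  →  sig = ⟨3 | 1 1⟩
  P={2,6,9}:  v_{2} + v_{6} + v_{9} = v_{7} + v_{8}  →  sig = ⟨3 | 1 1⟩

Signatures (|P|; sorted positive RHS coefficients), sorted:
    ⟨2 | 0⟩
    ⟨2 | 1⟩
    ⟨2 | 1⟩
    ⟨2 | 1 1⟩
    ⟨2 | 1 1⟩
    ⟨2 | 1 1 1⟩
    ⟨2 | 1 2 2⟩
    ⟨2 | 2⟩
    ⟨3 | 0⟩
    ⟨3 | 1⟩
    ⟨3 | 1⟩
    ⟨3 | 1 1⟩
    ⟨3 | 1 1⟩


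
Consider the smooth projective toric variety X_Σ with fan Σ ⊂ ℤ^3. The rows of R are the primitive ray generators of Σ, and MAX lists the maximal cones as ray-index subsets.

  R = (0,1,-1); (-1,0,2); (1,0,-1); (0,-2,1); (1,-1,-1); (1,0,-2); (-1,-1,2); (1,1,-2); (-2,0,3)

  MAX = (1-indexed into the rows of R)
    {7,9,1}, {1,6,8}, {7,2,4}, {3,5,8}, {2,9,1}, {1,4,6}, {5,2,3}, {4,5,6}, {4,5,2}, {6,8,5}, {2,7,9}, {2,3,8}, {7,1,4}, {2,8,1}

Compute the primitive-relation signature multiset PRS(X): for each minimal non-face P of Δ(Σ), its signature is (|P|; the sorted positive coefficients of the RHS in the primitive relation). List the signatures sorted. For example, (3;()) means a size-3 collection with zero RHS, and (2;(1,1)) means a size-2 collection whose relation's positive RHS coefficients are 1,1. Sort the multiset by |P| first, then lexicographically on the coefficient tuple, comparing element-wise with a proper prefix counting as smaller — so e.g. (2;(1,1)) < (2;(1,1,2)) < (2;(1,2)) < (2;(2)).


|primitive collections| = 18. Relations:

  {2,6}:  v_{2} + v_{6} = 0  ⇒ sig = (2;())
  {7,8}:  v_{7} + v_{8} = 0  ⇒ sig = (2;())
  {1,3}:  v_{1} + v_{3} = v_{8}  ⇒ sig = (2;(1))
  {1,5}:  v_{1} + v_{5} = v_{6}  ⇒ sig = (2;(1))
  {3,9}:  v_{3} + v_{9} = v_{2}  ⇒ sig = (2;(1))
  {4,8}:  v_{4} + v_{8} = v_{5}  ⇒ sig = (2;(1))
  {5,7}:  v_{5} + v_{7} = v_{4}  ⇒ sig = (2;(1))
  {5,9}:  v_{5} + v_{9} = v_{7}  ⇒ sig = (2;(1))
  {3,6}:  v_{3} + v_{6} = v_{5} + v_{8}  ⇒ sig = (2;(1,1))
  {3,7}:  v_{3} + v_{7} = v_{2} + v_{5}  ⇒ sig = (2;(1,1))
  {6,7}:  v_{6} + v_{7} = v_{1} + v_{4}  ⇒ sig = (2;(1,1))
  {6,9}:  v_{6} + v_{9} = v_{1} + v_{7}  ⇒ sig = (2;(1,1))
  {8,9}:  v_{8} + v_{9} = v_{1} + v_{2}  ⇒ sig = (2;(1,1))
  {3,4}:  v_{3} + v_{4} = v_{2} + 2·v_{5}  ⇒ sig = (2;(1,2))
  {4,9}:  v_{4} + v_{9} = 2·v_{7}  ⇒ sig = (2;(2))
  {1,2,4}:  v_{1} + v_{2} + v_{4} = v_{7}  ⇒ sig = (3;(1))
  {1,2,7}:  v_{1} + v_{2} + v_{7} = v_{9}  ⇒ sig = (3;(1))
  {2,5,8}:  v_{2} + v_{5} + v_{8} = v_{3}  ⇒ sig = (3;(1))

so the primitive-relation signature multiset is
{ (2;()) ×2,  (2;(1)) ×6,  (2;(1,1)) ×5,  (2;(1,2)),  (2;(2)),  (3;(1)) ×3 }


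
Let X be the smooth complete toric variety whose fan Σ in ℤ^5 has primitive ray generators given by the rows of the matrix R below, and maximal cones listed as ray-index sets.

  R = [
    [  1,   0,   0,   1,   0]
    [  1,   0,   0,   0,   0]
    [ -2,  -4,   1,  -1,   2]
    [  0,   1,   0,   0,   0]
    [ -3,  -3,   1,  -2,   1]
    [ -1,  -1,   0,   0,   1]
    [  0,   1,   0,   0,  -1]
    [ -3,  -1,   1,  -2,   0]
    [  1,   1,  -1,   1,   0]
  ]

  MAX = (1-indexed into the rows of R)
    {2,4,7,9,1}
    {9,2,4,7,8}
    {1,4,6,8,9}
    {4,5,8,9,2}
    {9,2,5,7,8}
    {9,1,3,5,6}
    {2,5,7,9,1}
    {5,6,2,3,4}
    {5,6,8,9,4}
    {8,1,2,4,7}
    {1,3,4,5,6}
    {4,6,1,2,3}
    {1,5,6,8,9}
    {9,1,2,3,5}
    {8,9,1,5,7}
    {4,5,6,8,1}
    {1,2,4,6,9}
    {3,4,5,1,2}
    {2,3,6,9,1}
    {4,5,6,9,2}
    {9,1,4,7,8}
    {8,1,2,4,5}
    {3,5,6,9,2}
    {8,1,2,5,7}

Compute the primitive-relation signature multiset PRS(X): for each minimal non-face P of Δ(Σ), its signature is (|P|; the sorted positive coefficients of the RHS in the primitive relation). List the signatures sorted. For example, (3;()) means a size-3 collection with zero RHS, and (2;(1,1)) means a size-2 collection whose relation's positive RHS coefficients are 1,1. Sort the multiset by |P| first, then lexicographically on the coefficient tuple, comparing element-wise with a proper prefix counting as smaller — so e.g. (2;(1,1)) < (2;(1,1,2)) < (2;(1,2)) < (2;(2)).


|primitive collections| = 9. Relations:

  P={3,7}:  v_{3} + v_{7} = v_{1} + v_{5} ; sig = (2;(1,1))
  P={6,7}:  v_{6} + v_{7} = v_{1} + v_{8} + v_{9} ; sig = (2;(1,1,1))
  P={3,8}:  v_{3} + v_{8} = v_{1} + v_{4} + 2·v_{5} ; sig = (2;(1,1,2))
  P={4,5,7}:  v_{4} + v_{5} + v_{7} = v_{8} ; sig = (3;(1))
  P={2,6,8}:  v_{2} + v_{6} + v_{8} = v_{4} + v_{5} ; sig = (3;(1,1))
  P={3,4,9}:  v_{3} + v_{4} + v_{9} = v_{2} + 2·v_{6} ; sig = (3;(1,2))
  P={1,2,8,9}:  v_{1} + v_{2} + v_{8} + v_{9} = 0 ; sig = (4;())
  P={1,2,5,6}:  v_{1} + v_{2} + v_{5} + v_{6} = v_{3} ; sig = (4;(1))
  P={1,4,5,9}:  v_{1} + v_{4} + v_{5} + v_{9} = v_{6} ; sig = (4;(1))

Sorted signature multiset PRS(X):
    (2;(1,1))
    (2;(1,1,1))
    (2;(1,1,2))
    (3;(1))
    (3;(1,1))
    (3;(1,2))
    (4;())
    (4;(1))
    (4;(1))


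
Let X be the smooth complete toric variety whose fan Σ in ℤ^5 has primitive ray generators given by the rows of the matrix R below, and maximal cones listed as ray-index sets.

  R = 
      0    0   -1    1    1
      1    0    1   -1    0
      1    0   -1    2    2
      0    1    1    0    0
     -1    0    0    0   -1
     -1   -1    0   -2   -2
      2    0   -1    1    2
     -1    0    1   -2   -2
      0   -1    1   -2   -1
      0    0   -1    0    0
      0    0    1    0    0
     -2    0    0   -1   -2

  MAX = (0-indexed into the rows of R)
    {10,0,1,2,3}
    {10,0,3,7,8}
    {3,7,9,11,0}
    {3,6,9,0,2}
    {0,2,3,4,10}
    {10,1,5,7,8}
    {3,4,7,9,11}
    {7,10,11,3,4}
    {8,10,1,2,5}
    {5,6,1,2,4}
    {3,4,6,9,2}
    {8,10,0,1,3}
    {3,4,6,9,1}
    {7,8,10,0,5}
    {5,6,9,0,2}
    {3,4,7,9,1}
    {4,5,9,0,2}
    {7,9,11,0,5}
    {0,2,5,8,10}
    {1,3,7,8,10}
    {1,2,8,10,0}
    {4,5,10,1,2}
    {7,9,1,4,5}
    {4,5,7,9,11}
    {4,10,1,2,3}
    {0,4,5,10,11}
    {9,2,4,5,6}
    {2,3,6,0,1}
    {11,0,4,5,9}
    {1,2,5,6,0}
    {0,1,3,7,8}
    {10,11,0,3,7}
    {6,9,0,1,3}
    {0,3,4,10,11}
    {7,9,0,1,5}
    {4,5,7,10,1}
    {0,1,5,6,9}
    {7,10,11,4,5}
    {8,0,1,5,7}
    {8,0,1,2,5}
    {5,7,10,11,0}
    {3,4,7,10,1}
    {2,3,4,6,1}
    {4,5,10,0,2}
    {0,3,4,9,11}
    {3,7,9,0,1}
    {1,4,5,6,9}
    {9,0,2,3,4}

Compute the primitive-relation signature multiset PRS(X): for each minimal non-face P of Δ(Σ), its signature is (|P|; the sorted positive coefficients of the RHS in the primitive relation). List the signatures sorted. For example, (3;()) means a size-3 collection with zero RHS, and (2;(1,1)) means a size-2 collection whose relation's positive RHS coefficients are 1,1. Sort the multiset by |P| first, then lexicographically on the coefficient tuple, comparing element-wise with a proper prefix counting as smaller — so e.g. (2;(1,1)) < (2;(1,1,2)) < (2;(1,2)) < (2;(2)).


19 collections generate NE(X_Σ); each relation:

  P={2,7}:  v_{2} + v_{7} = 0  ⇒ sig = (2;())
  P={9,10}:  v_{9} + v_{10} = 0  ⇒ sig = (2;())
  P={1,11}:  v_{1} + v_{11} = v_{7}  ⇒ sig = (2;(1))
  P={3,5}:  v_{3} + v_{5} = v_{7}  ⇒ sig = (2;(1))
  P={6,11}:  v_{6} + v_{11} = v_{9}  ⇒ sig = (2;(1))
  P={2,11}:  v_{2} + v_{11} = v_{0} + v_{4}  ⇒ sig = (2;(1,1))
  P={4,8}:  v_{4} + v_{8} = v_{5} + v_{10}  ⇒ sig = (2;(1,1))
  P={6,7}:  v_{6} + v_{7} = v_{1} + v_{9}  ⇒ sig = (2;(1,1))
  P={6,10}:  v_{6} + v_{10} = v_{1} + v_{2}  ⇒ sig = (2;(1,1))
  P={8,9}:  v_{8} + v_{9} = v_{0} + v_{1} + v_{5}  ⇒ sig = (2;(1,1,1))
  P={8,11}:  v_{8} + v_{11} = v_{0} + v_{5} + v_{7} + v_{10}  ⇒ sig = (2;(1,1,1,1))
  P={6,8}:  v_{6} + v_{8} = v_{0} + 2·v_{1} + v_{2} + v_{5}  ⇒ sig = (2;(1,1,1,2))
  P={0,1,4}:  v_{0} + v_{1} + v_{4} = 0  ⇒ sig = (3;())
  P={0,4,7}:  v_{0} + v_{4} + v_{7} = v_{11}  ⇒ sig = (3;(1))
  P={1,2,9}:  v_{1} + v_{2} + v_{9} = v_{6}  ⇒ sig = (3;(1))
  P={0,4,6}:  v_{0} + v_{4} + v_{6} = v_{2} + v_{9}  ⇒ sig = (3;(1,1))
  P={2,3,8}:  v_{2} + v_{3} + v_{8} = v_{0} + v_{1} + v_{10}  ⇒ sig = (3;(1,1,1))
  P={0,1,5,10}:  v_{0} + v_{1} + v_{5} + v_{10} = v_{8}  ⇒ sig = (4;(1))
  P={0,1,7,10}:  v_{0} + v_{1} + v_{7} + v_{10} = v_{3} + v_{8}  ⇒ sig = (4;(1,1))

Signatures (|P|; sorted positive RHS coefficients), sorted:
    (2;())
    (2;())
    (2;(1))
    (2;(1))
    (2;(1))
    (2;(1,1))
    (2;(1,1))
    (2;(1,1))
    (2;(1,1))
    (2;(1,1,1))
    (2;(1,1,1,1))
    (2;(1,1,1,2))
    (3;())
    (3;(1))
    (3;(1))
    (3;(1,1))
    (3;(1,1,1))
    (4;(1))
    (4;(1,1))


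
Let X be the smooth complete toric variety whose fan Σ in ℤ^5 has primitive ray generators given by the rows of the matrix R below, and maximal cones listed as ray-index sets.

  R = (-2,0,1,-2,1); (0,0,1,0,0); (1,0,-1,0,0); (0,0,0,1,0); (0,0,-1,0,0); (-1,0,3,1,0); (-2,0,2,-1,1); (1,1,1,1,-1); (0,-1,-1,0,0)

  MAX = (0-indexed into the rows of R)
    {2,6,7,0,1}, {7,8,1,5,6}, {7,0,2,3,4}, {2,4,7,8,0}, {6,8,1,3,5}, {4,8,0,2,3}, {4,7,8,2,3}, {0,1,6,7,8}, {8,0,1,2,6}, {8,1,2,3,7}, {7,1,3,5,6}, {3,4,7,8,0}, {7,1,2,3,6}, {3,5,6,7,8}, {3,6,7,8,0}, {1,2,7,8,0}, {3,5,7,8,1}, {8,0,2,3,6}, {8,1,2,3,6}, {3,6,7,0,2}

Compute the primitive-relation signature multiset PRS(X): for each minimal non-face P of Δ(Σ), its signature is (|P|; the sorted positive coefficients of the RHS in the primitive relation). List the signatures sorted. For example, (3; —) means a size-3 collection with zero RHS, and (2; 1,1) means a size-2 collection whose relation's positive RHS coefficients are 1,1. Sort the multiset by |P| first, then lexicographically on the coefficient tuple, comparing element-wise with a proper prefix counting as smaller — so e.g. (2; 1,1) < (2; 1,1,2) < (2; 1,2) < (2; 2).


Primitive collections (9):

  P={1,4}:  v_{1} + v_{4} = 0  ⇒ sig = (2; —)
  P={4,6}:  v_{4} + v_{6} = v_{0} + v_{3}  ⇒ sig = (2; 1,1)
  P={4,5}:  v_{4} + v_{5} = v_{3} + v_{6} + v_{7} + v_{8}  ⇒ sig = (2; 1,1,1,1)
  P={0,5}:  v_{0} + v_{5} = 2·v_{6} + v_{7} + v_{8}  ⇒ sig = (2; 1,1,2)
  P={2,5}:  v_{2} + v_{5} = 2·v_{1} + v_{3}  ⇒ sig = (2; 1,2)
  P={0,1,3}:  v_{0} + v_{1} + v_{3} = v_{6}  ⇒ sig = (3; 1)
  P={2,6,7,8}:  v_{2} + v_{6} + v_{7} + v_{8} = v_{1}  ⇒ sig = (4; 1)
  P={0,2,3,7,8}:  v_{0} + v_{2} + v_{3} + v_{7} + v_{8} = 0  ⇒ sig = (5; —)
  P={1,3,6,7,8}:  v_{1} + v_{3} + v_{6} + v_{7} + v_{8} = v_{5}  ⇒ sig = (5; 1)

Signatures (|P|; sorted positive RHS coefficients), sorted:
    (2; —)
    (2; 1,1)
    (2; 1,1,1,1)
    (2; 1,1,2)
    (2; 1,2)
    (3; 1)
    (4; 1)
    (5; —)
    (5; 1)


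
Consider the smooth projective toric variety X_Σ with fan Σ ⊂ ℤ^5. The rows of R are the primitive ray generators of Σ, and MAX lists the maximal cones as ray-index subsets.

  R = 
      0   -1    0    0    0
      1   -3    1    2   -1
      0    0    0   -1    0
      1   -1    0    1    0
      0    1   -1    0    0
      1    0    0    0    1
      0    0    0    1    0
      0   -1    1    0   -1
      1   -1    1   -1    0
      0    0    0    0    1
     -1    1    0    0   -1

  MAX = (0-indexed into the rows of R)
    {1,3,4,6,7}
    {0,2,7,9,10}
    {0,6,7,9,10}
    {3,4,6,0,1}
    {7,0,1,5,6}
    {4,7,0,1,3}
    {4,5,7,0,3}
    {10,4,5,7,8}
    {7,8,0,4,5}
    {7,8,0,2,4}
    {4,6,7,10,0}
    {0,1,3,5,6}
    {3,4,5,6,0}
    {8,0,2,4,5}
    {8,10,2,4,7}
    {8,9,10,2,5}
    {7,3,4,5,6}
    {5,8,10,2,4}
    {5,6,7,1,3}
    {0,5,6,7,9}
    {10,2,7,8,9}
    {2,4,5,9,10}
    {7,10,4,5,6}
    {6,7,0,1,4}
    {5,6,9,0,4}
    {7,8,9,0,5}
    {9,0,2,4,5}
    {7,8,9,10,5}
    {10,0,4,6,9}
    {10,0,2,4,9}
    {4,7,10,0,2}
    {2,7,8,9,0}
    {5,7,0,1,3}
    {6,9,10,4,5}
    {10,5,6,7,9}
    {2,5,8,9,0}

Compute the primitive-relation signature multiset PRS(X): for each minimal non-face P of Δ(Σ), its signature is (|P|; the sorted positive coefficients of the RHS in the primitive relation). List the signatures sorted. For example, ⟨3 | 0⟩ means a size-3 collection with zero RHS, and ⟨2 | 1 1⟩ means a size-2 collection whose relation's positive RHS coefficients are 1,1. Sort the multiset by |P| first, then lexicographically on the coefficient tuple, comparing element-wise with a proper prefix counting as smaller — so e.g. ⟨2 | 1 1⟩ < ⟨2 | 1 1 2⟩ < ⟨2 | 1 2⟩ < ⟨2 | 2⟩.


18 minimal non-faces of Δ(Σ) (on 11 rays):

  P={2,6}:  v_{2} + v_{6} = 0 — sig = ⟨2 | 0⟩
  P={6,8}:  v_{6} + v_{8} = v_{5} + v_{7} — sig = ⟨2 | 1 1⟩
  P={1,2}:  v_{1} + v_{2} = v_{0} + v_{3} + v_{7} — sig = ⟨2 | 1 1 1⟩
  P={3,9}:  v_{3} + v_{9} = v_{0} + v_{5} + v_{6} — sig = ⟨2 | 1 1 1⟩
  P={3,10}:  v_{3} + v_{10} = v_{4} + v_{6} + v_{7} — sig = ⟨2 | 1 1 1⟩
  P={2,3}:  v_{2} + v_{3} = v_{0} + v_{4} + v_{5} + v_{7} — sig = ⟨2 | 1 1 1 1⟩
  P={1,8}:  v_{1} + v_{8} = v_{0} + v_{3} + v_{5} + 2·v_{7} — sig = ⟨2 | 1 1 1 2⟩
  P={1,9}:  v_{1} + v_{9} = 2·v_{0} + v_{5} + 2·v_{6} + v_{7} — sig = ⟨2 | 1 1 2 2⟩
  P={1,10}:  v_{1} + v_{10} = v_{0} + v_{4} + 2·v_{6} + 2·v_{7} — sig = ⟨2 | 1 1 2 2⟩
  P={3,8}:  v_{3} + v_{8} = v_{0} + v_{4} + 2·v_{5} + 2·v_{7} — sig = ⟨2 | 1 1 2 2⟩
  P={0,5,10}:  v_{0} + v_{5} + v_{10} = 0 — sig = ⟨3 | 0⟩
  P={4,7,9}:  v_{4} + v_{7} + v_{9} = 0 — sig = ⟨3 | 0⟩
  P={2,5,7}:  v_{2} + v_{5} + v_{7} = v_{8} — sig = ⟨3 | 1⟩
  P={0,8,10}:  v_{0} + v_{8} + v_{10} = v_{2} + v_{7} — sig = ⟨3 | 1 1⟩
  P={4,8,9}:  v_{4} + v_{8} + v_{9} = v_{2} + v_{5} — sig = ⟨3 | 1 1⟩
  P={1,4,5}:  v_{1} + v_{4} + v_{5} = 2·v_{3} — sig = ⟨3 | 2⟩
  P={0,3,6,7}:  v_{0} + v_{3} + v_{6} + v_{7} = v_{1} — sig = ⟨4 | 1⟩
  P={0,4,5,6,7}:  v_{0} + v_{4} + v_{5} + v_{6} + v_{7} = v_{3} — sig = ⟨5 | 1⟩

so the primitive-relation signature multiset is
    ⟨2 | 0⟩
    ⟨2 | 1 1⟩
    ⟨2 | 1 1 1⟩
    ⟨2 | 1 1 1⟩
    ⟨2 | 1 1 1⟩
    ⟨2 | 1 1 1 1⟩
    ⟨2 | 1 1 1 2⟩
    ⟨2 | 1 1 2 2⟩
    ⟨2 | 1 1 2 2⟩
    ⟨2 | 1 1 2 2⟩
    ⟨3 | 0⟩
    ⟨3 | 0⟩
    ⟨3 | 1⟩
    ⟨3 | 1 1⟩
    ⟨3 | 1 1⟩
    ⟨3 | 2⟩
    ⟨4 | 1⟩
    ⟨5 | 1⟩


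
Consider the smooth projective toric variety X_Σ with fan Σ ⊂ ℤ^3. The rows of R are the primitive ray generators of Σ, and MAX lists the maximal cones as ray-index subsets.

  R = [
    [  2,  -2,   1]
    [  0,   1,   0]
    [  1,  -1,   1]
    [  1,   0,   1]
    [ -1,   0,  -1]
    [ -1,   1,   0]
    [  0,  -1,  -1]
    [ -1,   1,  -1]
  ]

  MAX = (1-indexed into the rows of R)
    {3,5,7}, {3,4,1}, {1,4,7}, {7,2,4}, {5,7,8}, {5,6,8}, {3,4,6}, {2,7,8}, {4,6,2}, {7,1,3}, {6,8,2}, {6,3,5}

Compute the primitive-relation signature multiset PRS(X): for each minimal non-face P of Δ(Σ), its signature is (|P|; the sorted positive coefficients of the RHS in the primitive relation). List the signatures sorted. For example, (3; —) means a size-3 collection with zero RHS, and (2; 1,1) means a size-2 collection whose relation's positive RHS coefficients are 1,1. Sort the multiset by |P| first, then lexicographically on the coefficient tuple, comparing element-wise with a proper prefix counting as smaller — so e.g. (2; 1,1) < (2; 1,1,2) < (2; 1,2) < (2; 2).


11 collections generate NE(X_Σ); each relation:

  {3,8}:  v_{3} + v_{8} = 0  ⟹  sig = (2; —)
  {4,5}:  v_{4} + v_{5} = 0  ⟹  sig = (2; —)
  {1,6}:  v_{1} + v_{6} = v_{3}  ⟹  sig = (2; 1)
  {2,3}:  v_{2} + v_{3} = v_{4}  ⟹  sig = (2; 1)
  {2,5}:  v_{2} + v_{5} = v_{8}  ⟹  sig = (2; 1)
  {4,8}:  v_{4} + v_{8} = v_{2}  ⟹  sig = (2; 1)
  {6,7}:  v_{6} + v_{7} = v_{5}  ⟹  sig = (2; 1)
  {1,5}:  v_{1} + v_{5} = v_{3} + v_{7}  ⟹  sig = (2; 1,1)
  {1,8}:  v_{1} + v_{8} = v_{4} + v_{7}  ⟹  sig = (2; 1,1)
  {1,2}:  v_{1} + v_{2} = 2·v_{4} + v_{7}  ⟹  sig = (2; 1,2)
  {3,4,7}:  v_{3} + v_{4} + v_{7} = v_{1}  ⟹  sig = (3; 1)

so the primitive-relation signature multiset is
{ (2; —) ×2,  (2; 1) ×5,  (2; 1,1) ×2,  (2; 1,2),  (3; 1) }


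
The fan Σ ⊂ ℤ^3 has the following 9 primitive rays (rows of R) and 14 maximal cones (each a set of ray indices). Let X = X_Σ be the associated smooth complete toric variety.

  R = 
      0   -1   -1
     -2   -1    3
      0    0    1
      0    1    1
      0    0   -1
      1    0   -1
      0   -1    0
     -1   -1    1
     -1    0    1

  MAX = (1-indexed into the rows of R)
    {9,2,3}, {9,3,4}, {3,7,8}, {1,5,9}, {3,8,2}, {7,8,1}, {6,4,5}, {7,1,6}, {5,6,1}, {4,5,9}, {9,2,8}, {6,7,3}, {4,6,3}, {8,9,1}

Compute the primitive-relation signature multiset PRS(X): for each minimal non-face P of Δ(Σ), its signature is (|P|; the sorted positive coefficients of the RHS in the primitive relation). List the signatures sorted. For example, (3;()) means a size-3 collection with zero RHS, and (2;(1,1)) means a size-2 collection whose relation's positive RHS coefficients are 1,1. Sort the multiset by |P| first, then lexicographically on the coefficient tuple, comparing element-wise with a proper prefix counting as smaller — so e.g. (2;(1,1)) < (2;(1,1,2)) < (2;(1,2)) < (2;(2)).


16 minimal non-faces of Δ(Σ) (on 9 rays):

  {1,4}:  v_{1} + v_{4} = 0 ; sig = (2;())
  {3,5}:  v_{3} + v_{5} = 0 ; sig = (2;())
  {6,9}:  v_{6} + v_{9} = 0 ; sig = (2;())
  {1,3}:  v_{1} + v_{3} = v_{7} ; sig = (2;(1))
  {4,7}:  v_{4} + v_{7} = v_{3} ; sig = (2;(1))
  {5,7}:  v_{5} + v_{7} = v_{1} ; sig = (2;(1))
  {6,8}:  v_{6} + v_{8} = v_{7} ; sig = (2;(1))
  {7,9}:  v_{7} + v_{9} = v_{8} ; sig = (2;(1))
  {2,5}:  v_{2} + v_{5} = v_{8} + v_{9} ; sig = (2;(1,1))
  {2,6}:  v_{2} + v_{6} = v_{3} + v_{8} ; sig = (2;(1,1))
  {4,8}:  v_{4} + v_{8} = v_{3} + v_{9} ; sig = (2;(1,1))
  {5,8}:  v_{5} + v_{8} = v_{1} + v_{9} ; sig = (2;(1,1))
  {2,7}:  v_{2} + v_{7} = v_{3} + 2·v_{8} ; sig = (2;(1,2))
  {1,2}:  v_{1} + v_{2} = 2·v_{8} ; sig = (2;(2))
  {2,4}:  v_{2} + v_{4} = 2·v_{3} + 2·v_{9} ; sig = (2;(2,2))
  {3,8,9}:  v_{3} + v_{8} + v_{9} = v_{2} ; sig = (3;(1))

Sorted signature multiset PRS(X):
[(2;()), (2;()), (2;()), (2;(1)), (2;(1)), (2;(1)), (2;(1)), (2;(1)), (2;(1,1)), (2;(1,1)), (2;(1,1)), (2;(1,1)), (2;(1,2)), (2;(2)), (2;(2,2)), (3;(1))]


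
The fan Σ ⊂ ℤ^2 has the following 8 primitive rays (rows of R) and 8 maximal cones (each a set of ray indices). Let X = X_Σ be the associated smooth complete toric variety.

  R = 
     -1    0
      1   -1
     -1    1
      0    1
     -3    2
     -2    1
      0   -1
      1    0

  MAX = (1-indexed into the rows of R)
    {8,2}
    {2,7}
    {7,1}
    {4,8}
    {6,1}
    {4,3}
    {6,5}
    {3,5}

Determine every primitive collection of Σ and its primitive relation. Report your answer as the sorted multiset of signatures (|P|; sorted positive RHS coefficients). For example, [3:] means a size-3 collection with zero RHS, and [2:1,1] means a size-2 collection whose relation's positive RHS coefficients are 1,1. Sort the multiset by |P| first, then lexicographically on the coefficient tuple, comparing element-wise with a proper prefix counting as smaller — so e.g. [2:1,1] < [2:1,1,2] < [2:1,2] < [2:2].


Primitive collections (20):

  • {1,8}:  v_{1} + v_{8} = 0  ⇒ sig = [2:]
  • {2,3}:  v_{2} + v_{3} = 0  ⇒ sig = [2:]
  • {4,7}:  v_{4} + v_{7} = 0  ⇒ sig = [2:]
  • {1,2}:  v_{1} + v_{2} = v_{7}  ⇒ sig = [2:1]
  • {1,3}:  v_{1} + v_{3} = v_{6}  ⇒ sig = [2:1]
  • {1,4}:  v_{1} + v_{4} = v_{3}  ⇒ sig = [2:1]
  • {2,4}:  v_{2} + v_{4} = v_{8}  ⇒ sig = [2:1]
  • {2,5}:  v_{2} + v_{5} = v_{6}  ⇒ sig = [2:1]
  • {2,6}:  v_{2} + v_{6} = v_{1}  ⇒ sig = [2:1]
  • {3,6}:  v_{3} + v_{6} = v_{5}  ⇒ sig = [2:1]
  • {3,7}:  v_{3} + v_{7} = v_{1}  ⇒ sig = [2:1]
  • {3,8}:  v_{3} + v_{8} = v_{4}  ⇒ sig = [2:1]
  • {6,8}:  v_{6} + v_{8} = v_{3}  ⇒ sig = [2:1]
  • {7,8}:  v_{7} + v_{8} = v_{2}  ⇒ sig = [2:1]
  • {5,7}:  v_{5} + v_{7} = v_{1} + v_{6}  ⇒ sig = [2:1,1]
  • {1,5}:  v_{1} + v_{5} = 2·v_{6}  ⇒ sig = [2:2]
  • {4,6}:  v_{4} + v_{6} = 2·v_{3}  ⇒ sig = [2:2]
  • {5,8}:  v_{5} + v_{8} = 2·v_{3}  ⇒ sig = [2:2]
  • {6,7}:  v_{6} + v_{7} = 2·v_{1}  ⇒ sig = [2:2]
  • {4,5}:  v_{4} + v_{5} = 3·v_{3}  ⇒ sig = [2:3]

Hence PRS(X_Σ) =
{ [2:] ×3,  [2:1] ×11,  [2:1,1],  [2:2] ×4,  [2:3] }


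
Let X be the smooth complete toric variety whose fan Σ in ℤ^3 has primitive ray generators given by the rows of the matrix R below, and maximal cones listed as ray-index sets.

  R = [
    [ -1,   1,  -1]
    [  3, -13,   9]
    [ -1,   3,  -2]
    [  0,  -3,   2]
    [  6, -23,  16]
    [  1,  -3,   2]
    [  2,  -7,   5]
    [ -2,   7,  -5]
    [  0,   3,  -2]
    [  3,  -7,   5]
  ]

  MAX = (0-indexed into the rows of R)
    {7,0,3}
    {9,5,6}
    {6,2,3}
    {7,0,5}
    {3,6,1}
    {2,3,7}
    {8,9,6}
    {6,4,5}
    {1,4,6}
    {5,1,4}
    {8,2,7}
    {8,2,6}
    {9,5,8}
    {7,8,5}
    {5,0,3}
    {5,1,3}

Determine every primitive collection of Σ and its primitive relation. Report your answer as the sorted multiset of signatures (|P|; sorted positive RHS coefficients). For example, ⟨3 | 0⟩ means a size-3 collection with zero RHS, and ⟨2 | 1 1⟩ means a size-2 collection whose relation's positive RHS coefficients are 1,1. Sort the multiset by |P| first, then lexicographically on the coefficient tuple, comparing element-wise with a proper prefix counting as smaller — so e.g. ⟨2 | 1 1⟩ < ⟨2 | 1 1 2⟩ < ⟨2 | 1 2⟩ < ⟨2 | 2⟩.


|primitive collections| = 25. Relations:

  {2,5}:  v_{2} + v_{5} = 0 ; sig = ⟨2 | 0⟩
  {3,8}:  v_{3} + v_{8} = 0 ; sig = ⟨2 | 0⟩
  {6,7}:  v_{6} + v_{7} = 0 ; sig = ⟨2 | 0⟩
  {0,2}:  v_{0} + v_{2} = v_{3} + v_{7} ; sig = ⟨2 | 1 1⟩
  {0,6}:  v_{0} + v_{6} = v_{3} + v_{5} ; sig = ⟨2 | 1 1⟩
  {0,8}:  v_{0} + v_{8} = v_{5} + v_{7} ; sig = ⟨2 | 1 1⟩
  {1,2}:  v_{1} + v_{2} = v_{3} + v_{6} ; sig = ⟨2 | 1 1⟩
  {1,7}:  v_{1} + v_{7} = v_{3} + v_{5} ; sig = ⟨2 | 1 1⟩
  {1,8}:  v_{1} + v_{8} = v_{5} + v_{6} ; sig = ⟨2 | 1 1⟩
  {2,4}:  v_{2} + v_{4} = v_{1} + v_{6} ; sig = ⟨2 | 1 1⟩
  {2,9}:  v_{2} + v_{9} = v_{6} + v_{8} ; sig = ⟨2 | 1 1⟩
  {3,9}:  v_{3} + v_{9} = v_{5} + v_{6} ; sig = ⟨2 | 1 1⟩
  {4,7}:  v_{4} + v_{7} = v_{1} + v_{5} ; sig = ⟨2 | 1 1⟩
  {7,9}:  v_{7} + v_{9} = v_{5} + v_{8} ; sig = ⟨2 | 1 1⟩
  {0,4}:  v_{0} + v_{4} = v_{1} + v_{3} + 2·v_{5} ; sig = ⟨2 | 1 1 2⟩
  {0,9}:  v_{0} + v_{9} = 2·v_{5} ; sig = ⟨2 | 2⟩
  {3,4}:  v_{3} + v_{4} = 2·v_{1} ; sig = ⟨2 | 2⟩
  {0,1}:  v_{0} + v_{1} = 2·v_{3} + 2·v_{5} ; sig = ⟨2 | 2 2⟩
  {1,9}:  v_{1} + v_{9} = 2·v_{5} + 2·v_{6} ; sig = ⟨2 | 2 2⟩
  {4,8}:  v_{4} + v_{8} = 2·v_{5} + 2·v_{6} ; sig = ⟨2 | 2 2⟩
  {4,9}:  v_{4} + v_{9} = 3·v_{5} + 3·v_{6} ; sig = ⟨2 | 3 3⟩
  {1,5,6}:  v_{1} + v_{5} + v_{6} = v_{4} ; sig = ⟨3 | 1⟩
  {3,5,6}:  v_{3} + v_{5} + v_{6} = v_{1} ; sig = ⟨3 | 1⟩
  {3,5,7}:  v_{3} + v_{5} + v_{7} = v_{0} ; sig = ⟨3 | 1⟩
  {5,6,8}:  v_{5} + v_{6} + v_{8} = v_{9} ; sig = ⟨3 | 1⟩

Signatures (|P|; sorted positive RHS coefficients), sorted:
[⟨2 | 0⟩, ⟨2 | 0⟩, ⟨2 | 0⟩, ⟨2 | 1 1⟩, ⟨2 | 1 1⟩, ⟨2 | 1 1⟩, ⟨2 | 1 1⟩, ⟨2 | 1 1⟩, ⟨2 | 1 1⟩, ⟨2 | 1 1⟩, ⟨2 | 1 1⟩, ⟨2 | 1 1⟩, ⟨2 | 1 1⟩, ⟨2 | 1 1⟩, ⟨2 | 1 1 2⟩, ⟨2 | 2⟩, ⟨2 | 2⟩, ⟨2 | 2 2⟩, ⟨2 | 2 2⟩, ⟨2 | 2 2⟩, ⟨2 | 3 3⟩, ⟨3 | 1⟩, ⟨3 | 1⟩, ⟨3 | 1⟩, ⟨3 | 1⟩]


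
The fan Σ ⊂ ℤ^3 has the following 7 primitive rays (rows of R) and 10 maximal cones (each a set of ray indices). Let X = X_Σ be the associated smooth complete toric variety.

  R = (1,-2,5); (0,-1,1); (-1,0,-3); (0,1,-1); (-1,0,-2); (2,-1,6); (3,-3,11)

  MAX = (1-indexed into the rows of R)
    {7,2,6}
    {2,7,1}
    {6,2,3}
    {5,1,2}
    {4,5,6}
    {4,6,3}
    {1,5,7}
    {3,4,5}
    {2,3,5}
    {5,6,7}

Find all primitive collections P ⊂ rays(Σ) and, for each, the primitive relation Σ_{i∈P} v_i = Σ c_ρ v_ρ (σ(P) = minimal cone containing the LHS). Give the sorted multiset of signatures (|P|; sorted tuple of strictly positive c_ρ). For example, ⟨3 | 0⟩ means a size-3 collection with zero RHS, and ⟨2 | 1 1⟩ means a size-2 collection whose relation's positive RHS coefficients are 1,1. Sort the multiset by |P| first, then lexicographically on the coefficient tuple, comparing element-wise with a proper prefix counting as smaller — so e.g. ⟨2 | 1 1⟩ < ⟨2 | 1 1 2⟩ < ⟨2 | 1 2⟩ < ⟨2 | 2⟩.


Primitive collections (9):

  P = {2,4}:  v_{2} + v_{4} = 0  so sig = ⟨2 | 0⟩
  P = {1,6}:  v_{1} + v_{6} = v_{7}  so sig = ⟨2 | 1⟩
  P = {1,4}:  v_{1} + v_{4} = v_{5} + v_{6}  so sig = ⟨2 | 1 1⟩
  P = {3,7}:  v_{3} + v_{7} = 2·v_{2} + v_{6}  so sig = ⟨2 | 1 2⟩
  P = {4,7}:  v_{4} + v_{7} = v_{5} + 2·v_{6}  so sig = ⟨2 | 1 2⟩
  P = {1,3}:  v_{1} + v_{3} = 2·v_{2}  so sig = ⟨2 | 2⟩
  P = {2,5,6}:  v_{2} + v_{5} + v_{6} = v_{1}  so sig = ⟨3 | 1⟩
  P = {3,5,6}:  v_{3} + v_{5} + v_{6} = v_{2}  so sig = ⟨3 | 1⟩
  P = {2,5,7}:  v_{2} + v_{5} + v_{7} = 2·v_{1}  so sig = ⟨3 | 2⟩

Hence PRS(X_Σ) =
[⟨2 | 0⟩, ⟨2 | 1⟩, ⟨2 | 1 1⟩, ⟨2 | 1 2⟩, ⟨2 | 1 2⟩, ⟨2 | 2⟩, ⟨3 | 1⟩, ⟨3 | 1⟩, ⟨3 | 2⟩]
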